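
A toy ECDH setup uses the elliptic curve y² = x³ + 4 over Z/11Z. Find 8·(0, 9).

Write Q = (0, 9).
Double-and-add on 8 = (1000)₂. Start with Q = (0, 9) for the leading 1-bit.
double: tangent at (0, 9): λ = (3·0² + 0)/(2·9) ≡ 0/7. 7⁻¹ ≡ 8 (mod 11) since 7·8 = 56 ≡ 1, so λ ≡ 0·8 ≡ 0.
  x = λ² - 0 - 0 = 0 - 0 ≡ 0; y = λ·(0 - 0) - 9 ≡ 2. → (0, 2)
double: tangent at (0, 2): λ = (3·0² + 0)/(2·2) ≡ 0/4. 4⁻¹ ≡ 3 (mod 11), so λ ≡ 0·3 ≡ 0.
  x = λ² - 0 - 0 = 0 - 0 ≡ 0; y = λ·(0 - 0) - 2 ≡ 9. → (0, 9)
double: tangent at (0, 9): λ = (3·0² + 0)/(2·9) ≡ 0/7. 7⁻¹ ≡ 8 (mod 11), so λ ≡ 0·8 ≡ 0.
  x = λ² - 0 - 0 = 0 - 0 ≡ 0; y = λ·(0 - 0) - 9 ≡ 2. → (0, 2)

(0, 2)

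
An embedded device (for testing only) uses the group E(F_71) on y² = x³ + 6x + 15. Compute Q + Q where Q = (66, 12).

(58, 15)

tangent at (66, 12): λ = (3·66² + 6)/(2·12) ≡ 10/24. 24⁻¹ ≡ 3 (mod 71), so λ ≡ 10·3 ≡ 30.
  x = λ² - 66 - 66 = 900 - 132 ≡ 58; y = λ·(66 - 58) - 12 ≡ 15. → (58, 15)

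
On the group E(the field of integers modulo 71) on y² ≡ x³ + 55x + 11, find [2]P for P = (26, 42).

(64, 8)

tangent at (26, 42): λ = (3·26² + 55)/(2·42) ≡ 24/13. 13⁻¹ ≡ 11 (mod 71), so λ ≡ 24·11 ≡ 51.
  x = λ² - 26 - 26 = 2601 - 52 ≡ 64; y = λ·(26 - 64) - 42 ≡ 8. → (64, 8)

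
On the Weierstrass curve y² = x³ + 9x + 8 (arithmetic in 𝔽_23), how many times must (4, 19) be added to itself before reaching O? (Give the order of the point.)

12

2P: tangent at (4, 19): λ = (3·4² + 9)/(2·19) ≡ 11/15. 15⁻¹ ≡ 20 (mod 23) since 15·20 = 300 ≡ 1, so λ ≡ 11·20 ≡ 13.
  x = λ² - 4 - 4 = 169 - 8 ≡ 0; y = λ·(4 - 0) - 19 ≡ 10. → (0, 10)
3P: (0, 10) + (4, 19). λ = (19 - 10)/(4 - 0) ≡ 9/4 mod 23. 4⁻¹ ≡ 6 (mod 23), so λ ≡ 8.
  x = λ² - 0 - 4 = 64 - 4 ≡ 14; y = λ·(0 - 14) - 10 ≡ 16. → (14, 16)
4P: (14, 16) + (4, 19). λ = (19 - 16)/(4 - 14) ≡ 3/13 mod 23. 13⁻¹ ≡ 16 (mod 23), so λ ≡ 2.
  x = λ² - 14 - 4 = 4 - 18 ≡ 9; y = λ·(14 - 9) - 16 ≡ 17. → (9, 17)
5P: (9, 17) + (4, 19). λ = (19 - 17)/(4 - 9) ≡ 2/18 mod 23. 18⁻¹ ≡ 9 (mod 23), so λ ≡ 18.
  x = λ² - 9 - 4 = 324 - 13 ≡ 12; y = λ·(9 - 12) - 17 ≡ 21. → (12, 21)
6P: (12, 21) + (4, 19). λ = (19 - 21)/(4 - 12) ≡ 21/15 mod 23. 15⁻¹ ≡ 20 (mod 23) since 15·20 = 300 ≡ 1, so λ ≡ 6.
  x = λ² - 12 - 4 = 36 - 16 ≡ 20; y = λ·(12 - 20) - 21 ≡ 0. → (20, 0)
7P: (20, 0) + (4, 19). λ = (19 - 0)/(4 - 20) ≡ 19/7 mod 23. 7⁻¹ ≡ 10 (mod 23), so λ ≡ 6.
  x = λ² - 20 - 4 = 36 - 24 ≡ 12; y = λ·(20 - 12) - 0 ≡ 2. → (12, 2)
8P: (12, 2) + (4, 19). λ = (19 - 2)/(4 - 12) ≡ 17/15 mod 23. 15⁻¹ ≡ 20 (mod 23), so λ ≡ 18.
  x = λ² - 12 - 4 = 324 - 16 ≡ 9; y = λ·(12 - 9) - 2 ≡ 6. → (9, 6)
9P: (9, 6) + (4, 19). λ = (19 - 6)/(4 - 9) ≡ 13/18 mod 23. 18⁻¹ ≡ 9 (mod 23) since 18·9 = 162 ≡ 1, so λ ≡ 2.
  x = λ² - 9 - 4 = 4 - 13 ≡ 14; y = λ·(9 - 14) - 6 ≡ 7. → (14, 7)
10P: (14, 7) + (4, 19). λ = (19 - 7)/(4 - 14) ≡ 12/13 mod 23. 13⁻¹ ≡ 16 (mod 23) since 13·16 = 208 ≡ 1, so λ ≡ 8.
  x = λ² - 14 - 4 = 64 - 18 ≡ 0; y = λ·(14 - 0) - 7 ≡ 13. → (0, 13)
11P: (0, 13) + (4, 19). λ = (19 - 13)/(4 - 0) ≡ 6/4 mod 23. 4⁻¹ ≡ 6 (mod 23), so λ ≡ 13.
  x = λ² - 0 - 4 = 169 - 4 ≡ 4; y = λ·(0 - 4) - 13 ≡ 4. → (4, 4)
12P: (4, 4) + (4, 19): same x and y₁ ≡ -y₂, so the sum is O.
12P = O, so the order is 12.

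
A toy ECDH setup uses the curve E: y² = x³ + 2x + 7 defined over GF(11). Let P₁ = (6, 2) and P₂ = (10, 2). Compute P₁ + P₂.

(6, 9)

(6, 2) + (10, 2). λ = (2 - 2)/(10 - 6) ≡ 0/4 mod 11. 4⁻¹ ≡ 3 (mod 11), so λ ≡ 0.
  x = λ² - 6 - 10 = 0 - 16 ≡ 6; y = λ·(6 - 6) - 2 ≡ 9. → (6, 9)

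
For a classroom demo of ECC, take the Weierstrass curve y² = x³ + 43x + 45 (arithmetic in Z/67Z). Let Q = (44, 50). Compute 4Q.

Repeated addition: build up to 4Q.
2Q: tangent at (44, 50): λ = (3·44² + 43)/(2·50) ≡ 22/33. 33⁻¹ ≡ 65 (mod 67), so λ ≡ 22·65 ≡ 23.
  x = λ² - 44 - 44 = 529 - 88 ≡ 39; y = λ·(44 - 39) - 50 ≡ 65. → (39, 65)
3Q: (39, 65) + (44, 50). λ = (50 - 65)/(44 - 39) ≡ 52/5 mod 67. 5⁻¹ ≡ 27 (mod 67), so λ ≡ 64.
  x = λ² - 39 - 44 = 4096 - 83 ≡ 60; y = λ·(39 - 60) - 65 ≡ 65. → (60, 65)
4Q: (60, 65) + (44, 50). λ = (50 - 65)/(44 - 60) ≡ 52/51 mod 67. 51⁻¹ ≡ 46 (mod 67) since 51·46 = 2346 ≡ 1, so λ ≡ 47.
  x = λ² - 60 - 44 = 2209 - 104 ≡ 28; y = λ·(60 - 28) - 65 ≡ 32. → (28, 32)

(28, 32)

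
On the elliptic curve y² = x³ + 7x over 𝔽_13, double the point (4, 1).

(4, 12)

tangent at (4, 1): λ = (3·4² + 7)/(2·1) ≡ 3/2. 2⁻¹ ≡ 7 (mod 13) since 2·7 = 14 ≡ 1, so λ ≡ 3·7 ≡ 8.
  x = λ² - 4 - 4 = 64 - 8 ≡ 4; y = λ·(4 - 4) - 1 ≡ 12. → (4, 12)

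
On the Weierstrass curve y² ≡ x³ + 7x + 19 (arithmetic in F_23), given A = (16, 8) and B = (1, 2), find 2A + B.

First 2A:
Repeated addition: build up to 2A.
2A: tangent at (16, 8): λ = (3·16² + 7)/(2·8) ≡ 16/16. 16⁻¹ ≡ 13 (mod 23) since 16·13 = 208 ≡ 1, so λ ≡ 16·13 ≡ 1.
  x = λ² - 16 - 16 = 1 - 32 ≡ 15; y = λ·(16 - 15) - 8 ≡ 16. → (15, 16)
2A = (15, 16).
Finally 2A + B:
(15, 16) + (1, 2). λ = (2 - 16)/(1 - 15) ≡ 9/9 mod 23. 9⁻¹ ≡ 18 (mod 23) since 9·18 = 162 ≡ 1, so λ ≡ 1.
  x = λ² - 15 - 1 = 1 - 16 ≡ 8; y = λ·(15 - 8) - 16 ≡ 14. → (8, 14)

(8, 14)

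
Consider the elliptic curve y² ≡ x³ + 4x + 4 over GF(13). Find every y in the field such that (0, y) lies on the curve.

x³ + 4x + 4 = 4 ≡ 4 (mod 13).
Square roots of 4 mod 13: 2 and 11 (since 2² = 4 ≡ 4).

2, 11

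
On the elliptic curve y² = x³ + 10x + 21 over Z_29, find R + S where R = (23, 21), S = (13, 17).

(21, 3)

(23, 21) + (13, 17). λ = (17 - 21)/(13 - 23) ≡ 25/19 mod 29. 19⁻¹ ≡ 26 (mod 29), so λ ≡ 12.
  x = λ² - 23 - 13 = 144 - 36 ≡ 21; y = λ·(23 - 21) - 21 ≡ 3. → (21, 3)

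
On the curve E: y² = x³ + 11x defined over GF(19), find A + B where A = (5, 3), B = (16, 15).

(5, 16)

(5, 3) + (16, 15). λ = (15 - 3)/(16 - 5) ≡ 12/11 mod 19. 11⁻¹ ≡ 7 (mod 19), so λ ≡ 8.
  x = λ² - 5 - 16 = 64 - 21 ≡ 5; y = λ·(5 - 5) - 3 ≡ 16. → (5, 16)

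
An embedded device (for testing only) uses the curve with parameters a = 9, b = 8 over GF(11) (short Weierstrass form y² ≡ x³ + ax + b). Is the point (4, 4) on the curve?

y² = 4² ≡ 5; x³ + 9x + 8 = 108 ≡ 9 (mod 11). 5 ≠ 9.

no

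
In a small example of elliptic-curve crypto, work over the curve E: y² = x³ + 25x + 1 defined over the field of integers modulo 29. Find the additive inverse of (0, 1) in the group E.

(0, 28)

-(0, 1) = (0, -1 mod 29) = (0, 28).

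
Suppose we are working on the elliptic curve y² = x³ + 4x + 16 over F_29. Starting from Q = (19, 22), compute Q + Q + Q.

(24, 25)

Repeated addition: build up to 3Q.
2Q: tangent at (19, 22): λ = (3·19² + 4)/(2·22) ≡ 14/15. 15⁻¹ ≡ 2 (mod 29), so λ ≡ 14·2 ≡ 28.
  x = λ² - 19 - 19 = 784 - 38 ≡ 21; y = λ·(19 - 21) - 22 ≡ 9. → (21, 9)
3Q: (21, 9) + (19, 22). λ = (22 - 9)/(19 - 21) ≡ 13/27 mod 29. 27⁻¹ ≡ 14 (mod 29), so λ ≡ 8.
  x = λ² - 21 - 19 = 64 - 40 ≡ 24; y = λ·(21 - 24) - 9 ≡ 25. → (24, 25)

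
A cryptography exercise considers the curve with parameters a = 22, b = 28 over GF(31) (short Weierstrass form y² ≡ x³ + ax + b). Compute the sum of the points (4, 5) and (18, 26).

(19, 19)

(4, 5) + (18, 26). λ = (26 - 5)/(18 - 4) ≡ 21/14 mod 31. 14⁻¹ ≡ 20 (mod 31), so λ ≡ 17.
  x = λ² - 4 - 18 = 289 - 22 ≡ 19; y = λ·(4 - 19) - 5 ≡ 19. → (19, 19)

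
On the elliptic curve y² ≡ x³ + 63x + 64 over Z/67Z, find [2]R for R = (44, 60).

(55, 40)

tangent at (44, 60): λ = (3·44² + 63)/(2·60) ≡ 42/53. 53⁻¹ ≡ 43 (mod 67), so λ ≡ 42·43 ≡ 64.
  x = λ² - 44 - 44 = 4096 - 88 ≡ 55; y = λ·(44 - 55) - 60 ≡ 40. → (55, 40)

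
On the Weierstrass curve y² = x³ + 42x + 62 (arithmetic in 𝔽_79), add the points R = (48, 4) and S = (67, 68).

(48, 75)

(48, 4) + (67, 68). λ = (68 - 4)/(67 - 48) ≡ 64/19 mod 79. 19⁻¹ ≡ 25 (mod 79), so λ ≡ 20.
  x = λ² - 48 - 67 = 400 - 115 ≡ 48; y = λ·(48 - 48) - 4 ≡ 75. → (48, 75)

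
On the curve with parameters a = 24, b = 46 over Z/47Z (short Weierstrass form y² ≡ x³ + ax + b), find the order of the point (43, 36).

10

2P: tangent at (43, 36): λ = (3·43² + 24)/(2·36) ≡ 25/25. 25⁻¹ ≡ 32 (mod 47) since 25·32 = 800 ≡ 1, so λ ≡ 25·32 ≡ 1.
  x = λ² - 43 - 43 = 1 - 86 ≡ 9; y = λ·(43 - 9) - 36 ≡ 45. → (9, 45)
3P: (9, 45) + (43, 36). λ = (36 - 45)/(43 - 9) ≡ 38/34 mod 47. 34⁻¹ ≡ 18 (mod 47), so λ ≡ 26.
  x = λ² - 9 - 43 = 676 - 52 ≡ 13; y = λ·(9 - 13) - 45 ≡ 39. → (13, 39)
4P: (13, 39) + (43, 36). λ = (36 - 39)/(43 - 13) ≡ 44/30 mod 47. 30⁻¹ ≡ 11 (mod 47) since 30·11 = 330 ≡ 1, so λ ≡ 14.
  x = λ² - 13 - 43 = 196 - 56 ≡ 46; y = λ·(13 - 46) - 39 ≡ 16. → (46, 16)
5P: (46, 16) + (43, 36). λ = (36 - 16)/(43 - 46) ≡ 20/44 mod 47. 44⁻¹ ≡ 31 (mod 47) since 44·31 = 1364 ≡ 1, so λ ≡ 9.
  x = λ² - 46 - 43 = 81 - 89 ≡ 39; y = λ·(46 - 39) - 16 ≡ 0. → (39, 0)
6P: (39, 0) + (43, 36). λ = (36 - 0)/(43 - 39) ≡ 36/4 mod 47. 4⁻¹ ≡ 12 (mod 47) since 4·12 = 48 ≡ 1, so λ ≡ 9.
  x = λ² - 39 - 43 = 81 - 82 ≡ 46; y = λ·(39 - 46) - 0 ≡ 31. → (46, 31)
7P: (46, 31) + (43, 36). λ = (36 - 31)/(43 - 46) ≡ 5/44 mod 47. 44⁻¹ ≡ 31 (mod 47), so λ ≡ 14.
  x = λ² - 46 - 43 = 196 - 89 ≡ 13; y = λ·(46 - 13) - 31 ≡ 8. → (13, 8)
8P: (13, 8) + (43, 36). λ = (36 - 8)/(43 - 13) ≡ 28/30 mod 47. 30⁻¹ ≡ 11 (mod 47) since 30·11 = 330 ≡ 1, so λ ≡ 26.
  x = λ² - 13 - 43 = 676 - 56 ≡ 9; y = λ·(13 - 9) - 8 ≡ 2. → (9, 2)
9P: (9, 2) + (43, 36). λ = (36 - 2)/(43 - 9) ≡ 34/34 mod 47. 34⁻¹ ≡ 18 (mod 47) since 34·18 = 612 ≡ 1, so λ ≡ 1.
  x = λ² - 9 - 43 = 1 - 52 ≡ 43; y = λ·(9 - 43) - 2 ≡ 11. → (43, 11)
10P: (43, 11) + (43, 36): same x and y₁ ≡ -y₂, so the sum is 𝒪.
10P = 𝒪, so the order is 10.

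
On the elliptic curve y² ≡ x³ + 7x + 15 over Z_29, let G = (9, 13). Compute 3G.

(26, 5)

Repeated addition: build up to 3G.
2G: tangent at (9, 13): λ = (3·9² + 7)/(2·13) ≡ 18/26. 26⁻¹ ≡ 19 (mod 29), so λ ≡ 18·19 ≡ 23.
  x = λ² - 9 - 9 = 529 - 18 ≡ 18; y = λ·(9 - 18) - 13 ≡ 12. → (18, 12)
3G: (18, 12) + (9, 13). λ = (13 - 12)/(9 - 18) ≡ 1/20 mod 29. 20⁻¹ ≡ 16 (mod 29), so λ ≡ 16.
  x = λ² - 18 - 9 = 256 - 27 ≡ 26; y = λ·(18 - 26) - 12 ≡ 5. → (26, 5)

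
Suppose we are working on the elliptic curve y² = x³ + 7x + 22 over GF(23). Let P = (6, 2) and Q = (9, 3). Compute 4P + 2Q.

(11, 2)

First 4P:
Repeated addition: build up to 4P.
2P: tangent at (6, 2): λ = (3·6² + 7)/(2·2) ≡ 0/4. 4⁻¹ ≡ 6 (mod 23), so λ ≡ 0·6 ≡ 0.
  x = λ² - 6 - 6 = 0 - 12 ≡ 11; y = λ·(6 - 11) - 2 ≡ 21. → (11, 21)
3P: (11, 21) + (6, 2). λ = (2 - 21)/(6 - 11) ≡ 4/18 mod 23. 18⁻¹ ≡ 9 (mod 23), so λ ≡ 13.
  x = λ² - 11 - 6 = 169 - 17 ≡ 14; y = λ·(11 - 14) - 21 ≡ 9. → (14, 9)
4P: (14, 9) + (6, 2). λ = (2 - 9)/(6 - 14) ≡ 16/15 mod 23. 15⁻¹ ≡ 20 (mod 23), so λ ≡ 21.
  x = λ² - 14 - 6 = 441 - 20 ≡ 7; y = λ·(14 - 7) - 9 ≡ 0. → (7, 0)
4P = (7, 0).
Next 2Q:
Repeated addition: build up to 2Q.
2Q: tangent at (9, 3): λ = (3·9² + 7)/(2·3) ≡ 20/6. 6⁻¹ ≡ 4 (mod 23) since 6·4 = 24 ≡ 1, so λ ≡ 20·4 ≡ 11.
  x = λ² - 9 - 9 = 121 - 18 ≡ 11; y = λ·(9 - 11) - 3 ≡ 21. → (11, 21)
2Q = (11, 21).
Finally 4P + 2Q:
(7, 0) + (11, 21). λ = (21 - 0)/(11 - 7) ≡ 21/4 mod 23. 4⁻¹ ≡ 6 (mod 23), so λ ≡ 11.
  x = λ² - 7 - 11 = 121 - 18 ≡ 11; y = λ·(7 - 11) - 0 ≡ 2. → (11, 2)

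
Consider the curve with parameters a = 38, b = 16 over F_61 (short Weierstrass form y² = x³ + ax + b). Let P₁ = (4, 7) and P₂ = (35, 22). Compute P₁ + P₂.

(4, 7) + (35, 22). λ = (22 - 7)/(35 - 4) ≡ 15/31 mod 61. 31⁻¹ ≡ 2 (mod 61) since 31·2 = 62 ≡ 1, so λ ≡ 30.
  x = λ² - 4 - 35 = 900 - 39 ≡ 7; y = λ·(4 - 7) - 7 ≡ 25. → (7, 25)

(7, 25)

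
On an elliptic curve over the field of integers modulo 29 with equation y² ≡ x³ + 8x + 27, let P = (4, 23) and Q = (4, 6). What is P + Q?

The two points share x = 4 and their y-coordinates satisfy 23 + 6 ≡ 0 (mod 29), so they are inverses. Their sum is 𝒪.

O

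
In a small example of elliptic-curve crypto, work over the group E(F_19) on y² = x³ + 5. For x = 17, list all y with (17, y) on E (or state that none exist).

4, 15

x³ + 0x + 5 = 4918 ≡ 16 (mod 19).
Square roots of 16 mod 19: 4 and 15 (since 4² = 16 ≡ 16).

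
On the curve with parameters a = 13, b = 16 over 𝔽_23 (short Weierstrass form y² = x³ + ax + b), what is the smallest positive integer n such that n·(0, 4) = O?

5

2P: tangent at (0, 4): λ = (3·0² + 13)/(2·4) ≡ 13/8. 8⁻¹ ≡ 3 (mod 23) since 8·3 = 24 ≡ 1, so λ ≡ 13·3 ≡ 16.
  x = λ² - 0 - 0 = 256 - 0 ≡ 3; y = λ·(0 - 3) - 4 ≡ 17. → (3, 17)
3P: (3, 17) + (0, 4). λ = (4 - 17)/(0 - 3) ≡ 10/20 mod 23. 20⁻¹ ≡ 15 (mod 23), so λ ≡ 12.
  x = λ² - 3 - 0 = 144 - 3 ≡ 3; y = λ·(3 - 3) - 17 ≡ 6. → (3, 6)
4P: (3, 6) + (0, 4). λ = (4 - 6)/(0 - 3) ≡ 21/20 mod 23. 20⁻¹ ≡ 15 (mod 23), so λ ≡ 16.
  x = λ² - 3 - 0 = 256 - 3 ≡ 0; y = λ·(3 - 0) - 6 ≡ 19. → (0, 19)
5P: (0, 19) + (0, 4): same x and y₁ ≡ -y₂, so the sum is O.
5P = O, so the order is 5.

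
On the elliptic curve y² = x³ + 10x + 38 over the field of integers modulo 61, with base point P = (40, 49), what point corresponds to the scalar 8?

Repeated addition: build up to 8P.
2P: tangent at (40, 49): λ = (3·40² + 10)/(2·49) ≡ 52/37. 37⁻¹ ≡ 33 (mod 61) since 37·33 = 1221 ≡ 1, so λ ≡ 52·33 ≡ 8.
  x = λ² - 40 - 40 = 64 - 80 ≡ 45; y = λ·(40 - 45) - 49 ≡ 33. → (45, 33)
3P: (45, 33) + (40, 49). λ = (49 - 33)/(40 - 45) ≡ 16/56 mod 61. 56⁻¹ ≡ 12 (mod 61), so λ ≡ 9.
  x = λ² - 45 - 40 = 81 - 85 ≡ 57; y = λ·(45 - 57) - 33 ≡ 42. → (57, 42)
4P: (57, 42) + (40, 49). λ = (49 - 42)/(40 - 57) ≡ 7/44 mod 61. 44⁻¹ ≡ 43 (mod 61) since 44·43 = 1892 ≡ 1, so λ ≡ 57.
  x = λ² - 57 - 40 = 3249 - 97 ≡ 41; y = λ·(57 - 41) - 42 ≡ 16. → (41, 16)
5P: (41, 16) + (40, 49). λ = (49 - 16)/(40 - 41) ≡ 33/60 mod 61. 60⁻¹ ≡ 60 (mod 61), so λ ≡ 28.
  x = λ² - 41 - 40 = 784 - 81 ≡ 32; y = λ·(41 - 32) - 16 ≡ 53. → (32, 53)
6P: (32, 53) + (40, 49). λ = (49 - 53)/(40 - 32) ≡ 57/8 mod 61. 8⁻¹ ≡ 23 (mod 61) since 8·23 = 184 ≡ 1, so λ ≡ 30.
  x = λ² - 32 - 40 = 900 - 72 ≡ 35; y = λ·(32 - 35) - 53 ≡ 40. → (35, 40)
7P: (35, 40) + (40, 49). λ = (49 - 40)/(40 - 35) ≡ 9/5 mod 61. 5⁻¹ ≡ 49 (mod 61) since 5·49 = 245 ≡ 1, so λ ≡ 14.
  x = λ² - 35 - 40 = 196 - 75 ≡ 60; y = λ·(35 - 60) - 40 ≡ 37. → (60, 37)
8P: (60, 37) + (40, 49). λ = (49 - 37)/(40 - 60) ≡ 12/41 mod 61. 41⁻¹ ≡ 3 (mod 61) since 41·3 = 123 ≡ 1, so λ ≡ 36.
  x = λ² - 60 - 40 = 1296 - 100 ≡ 37; y = λ·(60 - 37) - 37 ≡ 59. → (37, 59)

(37, 59)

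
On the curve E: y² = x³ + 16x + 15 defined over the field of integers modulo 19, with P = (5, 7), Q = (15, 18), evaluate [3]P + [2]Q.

(8, 16)

First 3P:
Repeated addition: build up to 3P.
2P: tangent at (5, 7): λ = (3·5² + 16)/(2·7) ≡ 15/14. 14⁻¹ ≡ 15 (mod 19), so λ ≡ 15·15 ≡ 16.
  x = λ² - 5 - 5 = 256 - 10 ≡ 18; y = λ·(5 - 18) - 7 ≡ 13. → (18, 13)
3P: (18, 13) + (5, 7). λ = (7 - 13)/(5 - 18) ≡ 13/6 mod 19. 6⁻¹ ≡ 16 (mod 19), so λ ≡ 18.
  x = λ² - 18 - 5 = 324 - 23 ≡ 16; y = λ·(18 - 16) - 13 ≡ 4. → (16, 4)
3P = (16, 4).
Next 2Q:
Repeated addition: build up to 2Q.
2Q: tangent at (15, 18): λ = (3·15² + 16)/(2·18) ≡ 7/17. 17⁻¹ ≡ 9 (mod 19), so λ ≡ 7·9 ≡ 6.
  x = λ² - 15 - 15 = 36 - 30 ≡ 6; y = λ·(15 - 6) - 18 ≡ 17. → (6, 17)
2Q = (6, 17).
Finally 3P + 2Q:
(16, 4) + (6, 17). λ = (17 - 4)/(6 - 16) ≡ 13/9 mod 19. 9⁻¹ ≡ 17 (mod 19) since 9·17 = 153 ≡ 1, so λ ≡ 12.
  x = λ² - 16 - 6 = 144 - 22 ≡ 8; y = λ·(16 - 8) - 4 ≡ 16. → (8, 16)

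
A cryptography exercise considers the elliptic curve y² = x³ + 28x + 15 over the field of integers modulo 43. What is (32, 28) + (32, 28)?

tangent at (32, 28): λ = (3·32² + 28)/(2·28) ≡ 4/13. 13⁻¹ ≡ 10 (mod 43) since 13·10 = 130 ≡ 1, so λ ≡ 4·10 ≡ 40.
  x = λ² - 32 - 32 = 1600 - 64 ≡ 31; y = λ·(32 - 31) - 28 ≡ 12. → (31, 12)

(31, 12)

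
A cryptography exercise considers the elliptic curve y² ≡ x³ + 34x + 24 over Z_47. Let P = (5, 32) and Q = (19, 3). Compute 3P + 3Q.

First 3P:
Repeated addition: build up to 3P.
2P: tangent at (5, 32): λ = (3·5² + 34)/(2·32) ≡ 15/17. 17⁻¹ ≡ 36 (mod 47), so λ ≡ 15·36 ≡ 23.
  x = λ² - 5 - 5 = 529 - 10 ≡ 2; y = λ·(5 - 2) - 32 ≡ 37. → (2, 37)
3P: (2, 37) + (5, 32). λ = (32 - 37)/(5 - 2) ≡ 42/3 mod 47. 3⁻¹ ≡ 16 (mod 47), so λ ≡ 14.
  x = λ² - 2 - 5 = 196 - 7 ≡ 1; y = λ·(2 - 1) - 37 ≡ 24. → (1, 24)
3P = (1, 24).
Next 3Q:
Repeated addition: build up to 3Q.
2Q: tangent at (19, 3): λ = (3·19² + 34)/(2·3) ≡ 36/6. 6⁻¹ ≡ 8 (mod 47), so λ ≡ 36·8 ≡ 6.
  x = λ² - 19 - 19 = 36 - 38 ≡ 45; y = λ·(19 - 45) - 3 ≡ 29. → (45, 29)
3Q: (45, 29) + (19, 3). λ = (3 - 29)/(19 - 45) ≡ 21/21 mod 47. 21⁻¹ ≡ 9 (mod 47), so λ ≡ 1.
  x = λ² - 45 - 19 = 1 - 64 ≡ 31; y = λ·(45 - 31) - 29 ≡ 32. → (31, 32)
3Q = (31, 32).
Finally 3P + 3Q:
(1, 24) + (31, 32). λ = (32 - 24)/(31 - 1) ≡ 8/30 mod 47. 30⁻¹ ≡ 11 (mod 47), so λ ≡ 41.
  x = λ² - 1 - 31 = 1681 - 32 ≡ 4; y = λ·(1 - 4) - 24 ≡ 41. → (4, 41)

(4, 41)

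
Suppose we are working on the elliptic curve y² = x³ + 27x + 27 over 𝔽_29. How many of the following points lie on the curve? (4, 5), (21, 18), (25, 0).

(4, 5): 5² ≡ 25, rhs ≡ 25 → on.
(21, 18): 18² ≡ 5, rhs ≡ 24 → off.
(25, 0): 0² ≡ 0, rhs ≡ 0 → on.

2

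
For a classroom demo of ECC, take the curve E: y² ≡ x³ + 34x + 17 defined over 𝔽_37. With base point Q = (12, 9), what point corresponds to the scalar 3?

Repeated addition: build up to 3Q.
2Q: tangent at (12, 9): λ = (3·12² + 34)/(2·9) ≡ 22/18. 18⁻¹ ≡ 35 (mod 37) since 18·35 = 630 ≡ 1, so λ ≡ 22·35 ≡ 30.
  x = λ² - 12 - 12 = 900 - 24 ≡ 25; y = λ·(12 - 25) - 9 ≡ 8. → (25, 8)
3Q: (25, 8) + (12, 9). λ = (9 - 8)/(12 - 25) ≡ 1/24 mod 37. 24⁻¹ ≡ 17 (mod 37) since 24·17 = 408 ≡ 1, so λ ≡ 17.
  x = λ² - 25 - 12 = 289 - 37 ≡ 30; y = λ·(25 - 30) - 8 ≡ 18. → (30, 18)

(30, 18)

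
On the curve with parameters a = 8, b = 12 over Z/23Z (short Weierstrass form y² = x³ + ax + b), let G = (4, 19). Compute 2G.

(18, 10)

tangent at (4, 19): λ = (3·4² + 8)/(2·19) ≡ 10/15. 15⁻¹ ≡ 20 (mod 23), so λ ≡ 10·20 ≡ 16.
  x = λ² - 4 - 4 = 256 - 8 ≡ 18; y = λ·(4 - 18) - 19 ≡ 10. → (18, 10)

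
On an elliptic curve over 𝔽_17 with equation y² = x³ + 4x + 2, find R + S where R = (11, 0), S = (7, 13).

(0, 11)

(11, 0) + (7, 13). λ = (13 - 0)/(7 - 11) ≡ 13/13 mod 17. 13⁻¹ ≡ 4 (mod 17), so λ ≡ 1.
  x = λ² - 11 - 7 = 1 - 18 ≡ 0; y = λ·(11 - 0) - 0 ≡ 11. → (0, 11)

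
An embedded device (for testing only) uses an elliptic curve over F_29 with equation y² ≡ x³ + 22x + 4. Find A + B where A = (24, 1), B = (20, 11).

(13, 15)

(24, 1) + (20, 11). λ = (11 - 1)/(20 - 24) ≡ 10/25 mod 29. 25⁻¹ ≡ 7 (mod 29), so λ ≡ 12.
  x = λ² - 24 - 20 = 144 - 44 ≡ 13; y = λ·(24 - 13) - 1 ≡ 15. → (13, 15)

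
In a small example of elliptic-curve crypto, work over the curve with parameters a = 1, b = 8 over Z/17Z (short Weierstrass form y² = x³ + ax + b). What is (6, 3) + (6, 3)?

tangent at (6, 3): λ = (3·6² + 1)/(2·3) ≡ 7/6. 6⁻¹ ≡ 3 (mod 17), so λ ≡ 7·3 ≡ 4.
  x = λ² - 6 - 6 = 16 - 12 ≡ 4; y = λ·(6 - 4) - 3 ≡ 5. → (4, 5)

(4, 5)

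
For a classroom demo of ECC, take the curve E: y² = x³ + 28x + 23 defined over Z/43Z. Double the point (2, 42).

tangent at (2, 42): λ = (3·2² + 28)/(2·42) ≡ 40/41. 41⁻¹ ≡ 21 (mod 43), so λ ≡ 40·21 ≡ 23.
  x = λ² - 2 - 2 = 529 - 4 ≡ 9; y = λ·(2 - 9) - 42 ≡ 12. → (9, 12)

(9, 12)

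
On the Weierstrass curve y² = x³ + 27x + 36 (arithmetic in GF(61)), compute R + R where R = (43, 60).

tangent at (43, 60): λ = (3·43² + 27)/(2·60) ≡ 23/59. 59⁻¹ ≡ 30 (mod 61), so λ ≡ 23·30 ≡ 19.
  x = λ² - 43 - 43 = 361 - 86 ≡ 31; y = λ·(43 - 31) - 60 ≡ 46. → (31, 46)

(31, 46)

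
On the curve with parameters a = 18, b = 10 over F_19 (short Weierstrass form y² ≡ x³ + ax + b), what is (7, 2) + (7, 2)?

tangent at (7, 2): λ = (3·7² + 18)/(2·2) ≡ 13/4. 4⁻¹ ≡ 5 (mod 19) since 4·5 = 20 ≡ 1, so λ ≡ 13·5 ≡ 8.
  x = λ² - 7 - 7 = 64 - 14 ≡ 12; y = λ·(7 - 12) - 2 ≡ 15. → (12, 15)

(12, 15)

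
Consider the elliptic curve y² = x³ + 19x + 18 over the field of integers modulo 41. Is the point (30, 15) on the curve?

no

y² = 15² ≡ 20; x³ + 19x + 18 = 27588 ≡ 36 (mod 41). 20 ≠ 36.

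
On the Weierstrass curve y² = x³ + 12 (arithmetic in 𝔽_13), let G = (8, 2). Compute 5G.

(8, 11)

Repeated addition: build up to 5G.
2G: tangent at (8, 2): λ = (3·8² + 0)/(2·2) ≡ 10/4. 4⁻¹ ≡ 10 (mod 13), so λ ≡ 10·10 ≡ 9.
  x = λ² - 8 - 8 = 81 - 16 ≡ 0; y = λ·(8 - 0) - 2 ≡ 5. → (0, 5)
3G: (0, 5) + (8, 2). λ = (2 - 5)/(8 - 0) ≡ 10/8 mod 13. 8⁻¹ ≡ 5 (mod 13) since 8·5 = 40 ≡ 1, so λ ≡ 11.
  x = λ² - 0 - 8 = 121 - 8 ≡ 9; y = λ·(0 - 9) - 5 ≡ 0. → (9, 0)
4G: (9, 0) + (8, 2). λ = (2 - 0)/(8 - 9) ≡ 2/12 mod 13. 12⁻¹ ≡ 12 (mod 13), so λ ≡ 11.
  x = λ² - 9 - 8 = 121 - 17 ≡ 0; y = λ·(9 - 0) - 0 ≡ 8. → (0, 8)
5G: (0, 8) + (8, 2). λ = (2 - 8)/(8 - 0) ≡ 7/8 mod 13. 8⁻¹ ≡ 5 (mod 13) since 8·5 = 40 ≡ 1, so λ ≡ 9.
  x = λ² - 0 - 8 = 81 - 8 ≡ 8; y = λ·(0 - 8) - 8 ≡ 11. → (8, 11)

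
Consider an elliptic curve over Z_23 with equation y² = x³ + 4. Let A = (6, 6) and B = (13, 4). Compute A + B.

(13, 19)

(6, 6) + (13, 4). λ = (4 - 6)/(13 - 6) ≡ 21/7 mod 23. 7⁻¹ ≡ 10 (mod 23), so λ ≡ 3.
  x = λ² - 6 - 13 = 9 - 19 ≡ 13; y = λ·(6 - 13) - 6 ≡ 19. → (13, 19)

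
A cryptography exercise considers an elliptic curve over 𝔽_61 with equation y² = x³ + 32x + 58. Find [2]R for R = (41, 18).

(13, 32)

tangent at (41, 18): λ = (3·41² + 32)/(2·18) ≡ 12/36. 36⁻¹ ≡ 39 (mod 61) since 36·39 = 1404 ≡ 1, so λ ≡ 12·39 ≡ 41.
  x = λ² - 41 - 41 = 1681 - 82 ≡ 13; y = λ·(41 - 13) - 18 ≡ 32. → (13, 32)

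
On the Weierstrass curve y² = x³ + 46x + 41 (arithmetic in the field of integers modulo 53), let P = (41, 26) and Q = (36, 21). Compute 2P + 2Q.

(52, 43)

First 2P:
Repeated addition: build up to 2P.
2P: tangent at (41, 26): λ = (3·41² + 46)/(2·26) ≡ 1/52. 52⁻¹ ≡ 52 (mod 53) since 52·52 = 2704 ≡ 1, so λ ≡ 1·52 ≡ 52.
  x = λ² - 41 - 41 = 2704 - 82 ≡ 25; y = λ·(41 - 25) - 26 ≡ 11. → (25, 11)
2P = (25, 11).
Next 2Q:
Repeated addition: build up to 2Q.
2Q: tangent at (36, 21): λ = (3·36² + 46)/(2·21) ≡ 12/42. 42⁻¹ ≡ 24 (mod 53), so λ ≡ 12·24 ≡ 23.
  x = λ² - 36 - 36 = 529 - 72 ≡ 33; y = λ·(36 - 33) - 21 ≡ 48. → (33, 48)
2Q = (33, 48).
Finally 2P + 2Q:
(25, 11) + (33, 48). λ = (48 - 11)/(33 - 25) ≡ 37/8 mod 53. 8⁻¹ ≡ 20 (mod 53), so λ ≡ 51.
  x = λ² - 25 - 33 = 2601 - 58 ≡ 52; y = λ·(25 - 52) - 11 ≡ 43. → (52, 43)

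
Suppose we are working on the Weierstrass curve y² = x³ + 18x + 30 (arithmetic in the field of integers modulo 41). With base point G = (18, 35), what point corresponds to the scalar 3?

(10, 29)

Repeated addition: build up to 3G.
2G: tangent at (18, 35): λ = (3·18² + 18)/(2·35) ≡ 6/29. 29⁻¹ ≡ 17 (mod 41) since 29·17 = 493 ≡ 1, so λ ≡ 6·17 ≡ 20.
  x = λ² - 18 - 18 = 400 - 36 ≡ 36; y = λ·(18 - 36) - 35 ≡ 15. → (36, 15)
3G: (36, 15) + (18, 35). λ = (35 - 15)/(18 - 36) ≡ 20/23 mod 41. 23⁻¹ ≡ 25 (mod 41), so λ ≡ 8.
  x = λ² - 36 - 18 = 64 - 54 ≡ 10; y = λ·(36 - 10) - 15 ≡ 29. → (10, 29)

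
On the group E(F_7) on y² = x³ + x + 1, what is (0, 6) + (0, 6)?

(2, 2)

tangent at (0, 6): λ = (3·0² + 1)/(2·6) ≡ 1/5. 5⁻¹ ≡ 3 (mod 7) since 5·3 = 15 ≡ 1, so λ ≡ 1·3 ≡ 3.
  x = λ² - 0 - 0 = 9 - 0 ≡ 2; y = λ·(0 - 2) - 6 ≡ 2. → (2, 2)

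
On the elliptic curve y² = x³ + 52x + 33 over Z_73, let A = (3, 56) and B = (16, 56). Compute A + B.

(54, 17)

(3, 56) + (16, 56). λ = (56 - 56)/(16 - 3) ≡ 0/13 mod 73. 13⁻¹ ≡ 45 (mod 73) since 13·45 = 585 ≡ 1, so λ ≡ 0.
  x = λ² - 3 - 16 = 0 - 19 ≡ 54; y = λ·(3 - 54) - 56 ≡ 17. → (54, 17)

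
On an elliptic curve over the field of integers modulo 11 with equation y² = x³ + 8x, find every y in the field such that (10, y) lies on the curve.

x³ + 8x + 0 = 1080 ≡ 2 (mod 11).
2 is a non-residue mod 11; no y exists.

none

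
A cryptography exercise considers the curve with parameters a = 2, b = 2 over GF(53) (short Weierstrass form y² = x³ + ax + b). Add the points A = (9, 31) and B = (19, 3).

(9, 31) + (19, 3). λ = (3 - 31)/(19 - 9) ≡ 25/10 mod 53. 10⁻¹ ≡ 16 (mod 53) since 10·16 = 160 ≡ 1, so λ ≡ 29.
  x = λ² - 9 - 19 = 841 - 28 ≡ 18; y = λ·(9 - 18) - 31 ≡ 26. → (18, 26)

(18, 26)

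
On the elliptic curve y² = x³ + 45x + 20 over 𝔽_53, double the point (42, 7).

(6, 20)

tangent at (42, 7): λ = (3·42² + 45)/(2·7) ≡ 37/14. 14⁻¹ ≡ 19 (mod 53), so λ ≡ 37·19 ≡ 14.
  x = λ² - 42 - 42 = 196 - 84 ≡ 6; y = λ·(42 - 6) - 7 ≡ 20. → (6, 20)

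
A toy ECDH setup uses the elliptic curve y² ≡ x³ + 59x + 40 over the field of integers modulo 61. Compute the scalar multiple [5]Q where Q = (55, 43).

Double-and-add on 5 = (101)₂. Start with Q = (55, 43) for the leading 1-bit.
double: tangent at (55, 43): λ = (3·55² + 59)/(2·43) ≡ 45/25. 25⁻¹ ≡ 22 (mod 61) since 25·22 = 550 ≡ 1, so λ ≡ 45·22 ≡ 14.
  x = λ² - 55 - 55 = 196 - 110 ≡ 25; y = λ·(55 - 25) - 43 ≡ 11. → (25, 11)
double: tangent at (25, 11): λ = (3·25² + 59)/(2·11) ≡ 43/22. 22⁻¹ ≡ 25 (mod 61), so λ ≡ 43·25 ≡ 38.
  x = λ² - 25 - 25 = 1444 - 50 ≡ 52; y = λ·(25 - 52) - 11 ≡ 0. → (52, 0)
add Q: (52, 0) + (55, 43). λ = (43 - 0)/(55 - 52) ≡ 43/3 mod 61. 3⁻¹ ≡ 41 (mod 61), so λ ≡ 55.
  x = λ² - 52 - 55 = 3025 - 107 ≡ 51; y = λ·(52 - 51) - 0 ≡ 55. → (51, 55)

(51, 55)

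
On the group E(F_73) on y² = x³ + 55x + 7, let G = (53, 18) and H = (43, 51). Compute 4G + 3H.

(58, 48)

First 4G:
Double-and-add on 4 = (100)₂. Start with G = (53, 18) for the leading 1-bit.
double: tangent at (53, 18): λ = (3·53² + 55)/(2·18) ≡ 14/36. 36⁻¹ ≡ 71 (mod 73), so λ ≡ 14·71 ≡ 45.
  x = λ² - 53 - 53 = 2025 - 106 ≡ 21; y = λ·(53 - 21) - 18 ≡ 35. → (21, 35)
double: tangent at (21, 35): λ = (3·21² + 55)/(2·35) ≡ 64/70. 70⁻¹ ≡ 24 (mod 73) since 70·24 = 1680 ≡ 1, so λ ≡ 64·24 ≡ 3.
  x = λ² - 21 - 21 = 9 - 42 ≡ 40; y = λ·(21 - 40) - 35 ≡ 54. → (40, 54)
4G = (40, 54).
Next 3H:
Repeated addition: build up to 3H.
2H: tangent at (43, 51): λ = (3·43² + 55)/(2·51) ≡ 54/29. 29⁻¹ ≡ 68 (mod 73) since 29·68 = 1972 ≡ 1, so λ ≡ 54·68 ≡ 22.
  x = λ² - 43 - 43 = 484 - 86 ≡ 33; y = λ·(43 - 33) - 51 ≡ 23. → (33, 23)
3H: (33, 23) + (43, 51). λ = (51 - 23)/(43 - 33) ≡ 28/10 mod 73. 10⁻¹ ≡ 22 (mod 73), so λ ≡ 32.
  x = λ² - 33 - 43 = 1024 - 76 ≡ 72; y = λ·(33 - 72) - 23 ≡ 43. → (72, 43)
3H = (72, 43).
Finally 4G + 3H:
(40, 54) + (72, 43). λ = (43 - 54)/(72 - 40) ≡ 62/32 mod 73. 32⁻¹ ≡ 16 (mod 73), so λ ≡ 43.
  x = λ² - 40 - 72 = 1849 - 112 ≡ 58; y = λ·(40 - 58) - 54 ≡ 48. → (58, 48)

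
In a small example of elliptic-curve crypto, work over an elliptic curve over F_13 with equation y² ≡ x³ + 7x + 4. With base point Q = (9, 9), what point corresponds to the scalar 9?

(8, 0)

Double-and-add on 9 = (1001)₂. Start with Q = (9, 9) for the leading 1-bit.
double: tangent at (9, 9): λ = (3·9² + 7)/(2·9) ≡ 3/5. 5⁻¹ ≡ 8 (mod 13), so λ ≡ 3·8 ≡ 11.
  x = λ² - 9 - 9 = 121 - 18 ≡ 12; y = λ·(9 - 12) - 9 ≡ 10. → (12, 10)
double: tangent at (12, 10): λ = (3·12² + 7)/(2·10) ≡ 10/7. 7⁻¹ ≡ 2 (mod 13), so λ ≡ 10·2 ≡ 7.
  x = λ² - 12 - 12 = 49 - 24 ≡ 12; y = λ·(12 - 12) - 10 ≡ 3. → (12, 3)
double: tangent at (12, 3): λ = (3·12² + 7)/(2·3) ≡ 10/6. 6⁻¹ ≡ 11 (mod 13) since 6·11 = 66 ≡ 1, so λ ≡ 10·11 ≡ 6.
  x = λ² - 12 - 12 = 36 - 24 ≡ 12; y = λ·(12 - 12) - 3 ≡ 10. → (12, 10)
add Q: (12, 10) + (9, 9). λ = (9 - 10)/(9 - 12) ≡ 12/10 mod 13. 10⁻¹ ≡ 4 (mod 13), so λ ≡ 9.
  x = λ² - 12 - 9 = 81 - 21 ≡ 8; y = λ·(12 - 8) - 10 ≡ 0. → (8, 0)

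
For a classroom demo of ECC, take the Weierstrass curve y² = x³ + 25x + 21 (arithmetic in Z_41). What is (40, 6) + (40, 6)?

(12, 32)

tangent at (40, 6): λ = (3·40² + 25)/(2·6) ≡ 28/12. 12⁻¹ ≡ 24 (mod 41) since 12·24 = 288 ≡ 1, so λ ≡ 28·24 ≡ 16.
  x = λ² - 40 - 40 = 256 - 80 ≡ 12; y = λ·(40 - 12) - 6 ≡ 32. → (12, 32)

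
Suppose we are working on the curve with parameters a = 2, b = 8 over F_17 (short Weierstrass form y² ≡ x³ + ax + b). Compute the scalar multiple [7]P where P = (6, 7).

Double-and-add on 7 = (111)₂. Start with P = (6, 7) for the leading 1-bit.
double: tangent at (6, 7): λ = (3·6² + 2)/(2·7) ≡ 8/14. 14⁻¹ ≡ 11 (mod 17) since 14·11 = 154 ≡ 1, so λ ≡ 8·11 ≡ 3.
  x = λ² - 6 - 6 = 9 - 12 ≡ 14; y = λ·(6 - 14) - 7 ≡ 3. → (14, 3)
add P: (14, 3) + (6, 7). λ = (7 - 3)/(6 - 14) ≡ 4/9 mod 17. 9⁻¹ ≡ 2 (mod 17), so λ ≡ 8.
  x = λ² - 14 - 6 = 64 - 20 ≡ 10; y = λ·(14 - 10) - 3 ≡ 12. → (10, 12)
double: tangent at (10, 12): λ = (3·10² + 2)/(2·12) ≡ 13/7. 7⁻¹ ≡ 5 (mod 17) since 7·5 = 35 ≡ 1, so λ ≡ 13·5 ≡ 14.
  x = λ² - 10 - 10 = 196 - 20 ≡ 6; y = λ·(10 - 6) - 12 ≡ 10. → (6, 10)
add P: (6, 10) + (6, 7): same x and y₁ ≡ -y₂, so the sum is O.

O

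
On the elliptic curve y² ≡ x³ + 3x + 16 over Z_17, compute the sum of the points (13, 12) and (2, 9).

(15, 6)

(13, 12) + (2, 9). λ = (9 - 12)/(2 - 13) ≡ 14/6 mod 17. 6⁻¹ ≡ 3 (mod 17), so λ ≡ 8.
  x = λ² - 13 - 2 = 64 - 15 ≡ 15; y = λ·(13 - 15) - 12 ≡ 6. → (15, 6)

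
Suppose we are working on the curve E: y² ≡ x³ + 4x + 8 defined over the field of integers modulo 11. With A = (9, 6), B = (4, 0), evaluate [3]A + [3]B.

First 3A:
Repeated addition: build up to 3A.
2A: tangent at (9, 6): λ = (3·9² + 4)/(2·6) ≡ 5/1. 1⁻¹ ≡ 1 (mod 11), so λ ≡ 5·1 ≡ 5.
  x = λ² - 9 - 9 = 25 - 18 ≡ 7; y = λ·(9 - 7) - 6 ≡ 4. → (7, 4)
3A: (7, 4) + (9, 6). λ = (6 - 4)/(9 - 7) ≡ 2/2 mod 11. 2⁻¹ ≡ 6 (mod 11), so λ ≡ 1.
  x = λ² - 7 - 9 = 1 - 16 ≡ 7; y = λ·(7 - 7) - 4 ≡ 7. → (7, 7)
3A = (7, 7).
Next 3B:
Repeated addition: build up to 3B.
2B: (4, 0) + (4, 0): same x and y₁ ≡ -y₂, so the sum is O.
3B: O + (4, 0) = (4, 0) (identity).
3B = (4, 0).
Finally 3A + 3B:
(7, 7) + (4, 0). λ = (0 - 7)/(4 - 7) ≡ 4/8 mod 11. 8⁻¹ ≡ 7 (mod 11), so λ ≡ 6.
  x = λ² - 7 - 4 = 36 - 11 ≡ 3; y = λ·(7 - 3) - 7 ≡ 6. → (3, 6)

(3, 6)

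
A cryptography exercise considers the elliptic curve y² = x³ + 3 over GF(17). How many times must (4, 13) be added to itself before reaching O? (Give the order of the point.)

2P: tangent at (4, 13): λ = (3·4² + 0)/(2·13) ≡ 14/9. 9⁻¹ ≡ 2 (mod 17) since 9·2 = 18 ≡ 1, so λ ≡ 14·2 ≡ 11.
  x = λ² - 4 - 4 = 121 - 8 ≡ 11; y = λ·(4 - 11) - 13 ≡ 12. → (11, 12)
3P: (11, 12) + (4, 13). λ = (13 - 12)/(4 - 11) ≡ 1/10 mod 17. 10⁻¹ ≡ 12 (mod 17), so λ ≡ 12.
  x = λ² - 11 - 4 = 144 - 15 ≡ 10; y = λ·(11 - 10) - 12 ≡ 0. → (10, 0)
4P: (10, 0) + (4, 13). λ = (13 - 0)/(4 - 10) ≡ 13/11 mod 17. 11⁻¹ ≡ 14 (mod 17) since 11·14 = 154 ≡ 1, so λ ≡ 12.
  x = λ² - 10 - 4 = 144 - 14 ≡ 11; y = λ·(10 - 11) - 0 ≡ 5. → (11, 5)
5P: (11, 5) + (4, 13). λ = (13 - 5)/(4 - 11) ≡ 8/10 mod 17. 10⁻¹ ≡ 12 (mod 17) since 10·12 = 120 ≡ 1, so λ ≡ 11.
  x = λ² - 11 - 4 = 121 - 15 ≡ 4; y = λ·(11 - 4) - 5 ≡ 4. → (4, 4)
6P: (4, 4) + (4, 13): same x and y₁ ≡ -y₂, so the sum is O.
6P = O, so the order is 6.

6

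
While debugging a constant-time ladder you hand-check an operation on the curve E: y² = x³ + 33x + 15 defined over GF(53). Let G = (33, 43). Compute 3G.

Repeated addition: build up to 3G.
2G: tangent at (33, 43): λ = (3·33² + 33)/(2·43) ≡ 14/33. 33⁻¹ ≡ 45 (mod 53), so λ ≡ 14·45 ≡ 47.
  x = λ² - 33 - 33 = 2209 - 66 ≡ 23; y = λ·(33 - 23) - 43 ≡ 3. → (23, 3)
3G: (23, 3) + (33, 43). λ = (43 - 3)/(33 - 23) ≡ 40/10 mod 53. 10⁻¹ ≡ 16 (mod 53), so λ ≡ 4.
  x = λ² - 23 - 33 = 16 - 56 ≡ 13; y = λ·(23 - 13) - 3 ≡ 37. → (13, 37)

(13, 37)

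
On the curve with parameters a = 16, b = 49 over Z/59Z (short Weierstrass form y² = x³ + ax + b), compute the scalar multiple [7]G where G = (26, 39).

(11, 50)

Double-and-add on 7 = (111)₂. Start with G = (26, 39) for the leading 1-bit.
double: tangent at (26, 39): λ = (3·26² + 16)/(2·39) ≡ 38/19. 19⁻¹ ≡ 28 (mod 59) since 19·28 = 532 ≡ 1, so λ ≡ 38·28 ≡ 2.
  x = λ² - 26 - 26 = 4 - 52 ≡ 11; y = λ·(26 - 11) - 39 ≡ 50. → (11, 50)
add G: (11, 50) + (26, 39). λ = (39 - 50)/(26 - 11) ≡ 48/15 mod 59. 15⁻¹ ≡ 4 (mod 59) since 15·4 = 60 ≡ 1, so λ ≡ 15.
  x = λ² - 11 - 26 = 225 - 37 ≡ 11; y = λ·(11 - 11) - 50 ≡ 9. → (11, 9)
double: tangent at (11, 9): λ = (3·11² + 16)/(2·9) ≡ 25/18. 18⁻¹ ≡ 23 (mod 59) since 18·23 = 414 ≡ 1, so λ ≡ 25·23 ≡ 44.
  x = λ² - 11 - 11 = 1936 - 22 ≡ 26; y = λ·(11 - 26) - 9 ≡ 39. → (26, 39)
add G: tangent at (26, 39): λ = (3·26² + 16)/(2·39) ≡ 38/19. 19⁻¹ ≡ 28 (mod 59) since 19·28 = 532 ≡ 1, so λ ≡ 38·28 ≡ 2.
  x = λ² - 26 - 26 = 4 - 52 ≡ 11; y = λ·(26 - 11) - 39 ≡ 50. → (11, 50)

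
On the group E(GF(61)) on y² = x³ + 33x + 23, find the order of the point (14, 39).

2P: tangent at (14, 39): λ = (3·14² + 33)/(2·39) ≡ 11/17. 17⁻¹ ≡ 18 (mod 61), so λ ≡ 11·18 ≡ 15.
  x = λ² - 14 - 14 = 225 - 28 ≡ 14; y = λ·(14 - 14) - 39 ≡ 22. → (14, 22)
3P: (14, 22) + (14, 39): same x and y₁ ≡ -y₂, so the sum is ∞.
3P = ∞, so the order is 3.

3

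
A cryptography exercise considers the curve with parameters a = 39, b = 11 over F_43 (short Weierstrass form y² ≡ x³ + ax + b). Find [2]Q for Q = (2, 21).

tangent at (2, 21): λ = (3·2² + 39)/(2·21) ≡ 8/42. 42⁻¹ ≡ 42 (mod 43) since 42·42 = 1764 ≡ 1, so λ ≡ 8·42 ≡ 35.
  x = λ² - 2 - 2 = 1225 - 4 ≡ 17; y = λ·(2 - 17) - 21 ≡ 13. → (17, 13)

(17, 13)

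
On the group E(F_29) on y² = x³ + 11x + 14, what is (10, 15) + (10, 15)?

(15, 25)

tangent at (10, 15): λ = (3·10² + 11)/(2·15) ≡ 21/1. 1⁻¹ ≡ 1 (mod 29) since 1·1 = 1 ≡ 1, so λ ≡ 21·1 ≡ 21.
  x = λ² - 10 - 10 = 441 - 20 ≡ 15; y = λ·(10 - 15) - 15 ≡ 25. → (15, 25)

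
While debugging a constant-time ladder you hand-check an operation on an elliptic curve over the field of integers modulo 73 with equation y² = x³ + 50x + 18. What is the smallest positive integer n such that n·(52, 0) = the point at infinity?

2P: (52, 0) + (52, 0): same x and y₁ ≡ -y₂, so the sum is the point at infinity.
2P = the point at infinity, so the order is 2.

2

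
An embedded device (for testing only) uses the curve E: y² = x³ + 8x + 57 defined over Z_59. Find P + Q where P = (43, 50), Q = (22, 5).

(1, 40)

(43, 50) + (22, 5). λ = (5 - 50)/(22 - 43) ≡ 14/38 mod 59. 38⁻¹ ≡ 14 (mod 59), so λ ≡ 19.
  x = λ² - 43 - 22 = 361 - 65 ≡ 1; y = λ·(43 - 1) - 50 ≡ 40. → (1, 40)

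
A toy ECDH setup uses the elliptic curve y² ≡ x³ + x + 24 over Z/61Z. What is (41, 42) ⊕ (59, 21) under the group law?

(41, 42) + (59, 21). λ = (21 - 42)/(59 - 41) ≡ 40/18 mod 61. 18⁻¹ ≡ 17 (mod 61), so λ ≡ 9.
  x = λ² - 41 - 59 = 81 - 100 ≡ 42; y = λ·(41 - 42) - 42 ≡ 10. → (42, 10)

(42, 10)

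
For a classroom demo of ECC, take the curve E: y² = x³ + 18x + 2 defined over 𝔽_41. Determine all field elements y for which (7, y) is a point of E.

x³ + 18x + 2 = 471 ≡ 20 (mod 41).
Square roots of 20 mod 41: 15 and 26 (since 15² = 225 ≡ 20).

15, 26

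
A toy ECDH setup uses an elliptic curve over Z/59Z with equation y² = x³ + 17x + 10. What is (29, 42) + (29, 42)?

tangent at (29, 42): λ = (3·29² + 17)/(2·42) ≡ 3/25. 25⁻¹ ≡ 26 (mod 59), so λ ≡ 3·26 ≡ 19.
  x = λ² - 29 - 29 = 361 - 58 ≡ 8; y = λ·(29 - 8) - 42 ≡ 3. → (8, 3)

(8, 3)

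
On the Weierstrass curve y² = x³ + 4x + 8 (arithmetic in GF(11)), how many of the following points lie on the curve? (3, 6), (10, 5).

2

(3, 6): 6² ≡ 3, rhs ≡ 3 → on.
(10, 5): 5² ≡ 3, rhs ≡ 3 → on.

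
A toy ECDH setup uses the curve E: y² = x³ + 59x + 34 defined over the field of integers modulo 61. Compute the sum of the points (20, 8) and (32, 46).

(58, 14)

(20, 8) + (32, 46). λ = (46 - 8)/(32 - 20) ≡ 38/12 mod 61. 12⁻¹ ≡ 56 (mod 61), so λ ≡ 54.
  x = λ² - 20 - 32 = 2916 - 52 ≡ 58; y = λ·(20 - 58) - 8 ≡ 14. → (58, 14)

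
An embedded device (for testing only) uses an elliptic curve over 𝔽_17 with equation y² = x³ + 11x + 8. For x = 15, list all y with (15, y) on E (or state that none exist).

none

x³ + 11x + 8 = 3548 ≡ 12 (mod 17).
12 is a non-residue mod 17; no y exists.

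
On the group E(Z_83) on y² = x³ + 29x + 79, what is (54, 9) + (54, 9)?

(34, 23)

tangent at (54, 9): λ = (3·54² + 29)/(2·9) ≡ 62/18. 18⁻¹ ≡ 60 (mod 83), so λ ≡ 62·60 ≡ 68.
  x = λ² - 54 - 54 = 4624 - 108 ≡ 34; y = λ·(54 - 34) - 9 ≡ 23. → (34, 23)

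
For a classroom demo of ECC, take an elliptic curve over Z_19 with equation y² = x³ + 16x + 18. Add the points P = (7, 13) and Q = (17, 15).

(11, 9)

(7, 13) + (17, 15). λ = (15 - 13)/(17 - 7) ≡ 2/10 mod 19. 10⁻¹ ≡ 2 (mod 19) since 10·2 = 20 ≡ 1, so λ ≡ 4.
  x = λ² - 7 - 17 = 16 - 24 ≡ 11; y = λ·(7 - 11) - 13 ≡ 9. → (11, 9)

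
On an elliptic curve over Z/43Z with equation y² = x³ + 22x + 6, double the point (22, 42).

(35, 36)

tangent at (22, 42): λ = (3·22² + 22)/(2·42) ≡ 12/41. 41⁻¹ ≡ 21 (mod 43), so λ ≡ 12·21 ≡ 37.
  x = λ² - 22 - 22 = 1369 - 44 ≡ 35; y = λ·(22 - 35) - 42 ≡ 36. → (35, 36)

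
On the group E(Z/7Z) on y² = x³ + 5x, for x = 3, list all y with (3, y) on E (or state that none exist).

0

x³ + 5x + 0 = 42 ≡ 0 (mod 7).
Only y = 0 satisfies y² ≡ 0.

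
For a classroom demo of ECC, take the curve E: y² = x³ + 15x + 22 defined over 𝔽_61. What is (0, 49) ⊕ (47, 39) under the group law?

(17, 26)

(0, 49) + (47, 39). λ = (39 - 49)/(47 - 0) ≡ 51/47 mod 61. 47⁻¹ ≡ 13 (mod 61), so λ ≡ 53.
  x = λ² - 0 - 47 = 2809 - 47 ≡ 17; y = λ·(0 - 17) - 49 ≡ 26. → (17, 26)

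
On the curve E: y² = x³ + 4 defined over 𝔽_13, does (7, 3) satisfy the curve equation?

y² = 3² ≡ 9; x³ + 0x + 4 = 347 ≡ 9 (mod 13). 9 = 9.

yes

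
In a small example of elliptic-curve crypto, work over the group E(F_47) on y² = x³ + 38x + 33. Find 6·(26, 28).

Write G = (26, 28).
Double-and-add on 6 = (110)₂. Start with G = (26, 28) for the leading 1-bit.
double: tangent at (26, 28): λ = (3·26² + 38)/(2·28) ≡ 45/9. 9⁻¹ ≡ 21 (mod 47) since 9·21 = 189 ≡ 1, so λ ≡ 45·21 ≡ 5.
  x = λ² - 26 - 26 = 25 - 52 ≡ 20; y = λ·(26 - 20) - 28 ≡ 2. → (20, 2)
add G: (20, 2) + (26, 28). λ = (28 - 2)/(26 - 20) ≡ 26/6 mod 47. 6⁻¹ ≡ 8 (mod 47), so λ ≡ 20.
  x = λ² - 20 - 26 = 400 - 46 ≡ 25; y = λ·(20 - 25) - 2 ≡ 39. → (25, 39)
double: tangent at (25, 39): λ = (3·25² + 38)/(2·39) ≡ 33/31. 31⁻¹ ≡ 44 (mod 47), so λ ≡ 33·44 ≡ 42.
  x = λ² - 25 - 25 = 1764 - 50 ≡ 22; y = λ·(25 - 22) - 39 ≡ 40. → (22, 40)

(22, 40)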